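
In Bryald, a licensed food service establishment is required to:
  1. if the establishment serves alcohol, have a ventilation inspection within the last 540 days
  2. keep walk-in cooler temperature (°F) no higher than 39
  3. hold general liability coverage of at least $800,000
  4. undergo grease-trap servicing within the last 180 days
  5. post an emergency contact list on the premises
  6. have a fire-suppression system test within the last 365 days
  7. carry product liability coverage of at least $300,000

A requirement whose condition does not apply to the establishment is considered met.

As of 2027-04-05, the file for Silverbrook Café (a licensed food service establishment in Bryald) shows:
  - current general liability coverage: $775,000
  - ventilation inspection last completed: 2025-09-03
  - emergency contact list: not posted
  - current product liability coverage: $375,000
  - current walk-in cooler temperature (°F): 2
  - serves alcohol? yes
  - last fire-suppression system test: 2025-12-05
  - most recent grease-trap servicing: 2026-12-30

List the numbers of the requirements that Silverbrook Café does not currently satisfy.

1, 3, 5, 6

1. condition 'serves alcohol' holds; ventilation inspection 579 days ago vs limit 540 → not met
2. walk-in cooler temperature (°F) 2 ≤ 39 → met
3. general liability coverage $775,000 < $800,000 → not met
4. grease-trap servicing 96 days ago vs limit 180 → met
5. emergency contact list absent → not met
6. fire-suppression system test 486 days ago vs limit 365 → not met
7. product liability coverage $375,000 ≥ $300,000 → met
Not met: 1, 3, 5, 6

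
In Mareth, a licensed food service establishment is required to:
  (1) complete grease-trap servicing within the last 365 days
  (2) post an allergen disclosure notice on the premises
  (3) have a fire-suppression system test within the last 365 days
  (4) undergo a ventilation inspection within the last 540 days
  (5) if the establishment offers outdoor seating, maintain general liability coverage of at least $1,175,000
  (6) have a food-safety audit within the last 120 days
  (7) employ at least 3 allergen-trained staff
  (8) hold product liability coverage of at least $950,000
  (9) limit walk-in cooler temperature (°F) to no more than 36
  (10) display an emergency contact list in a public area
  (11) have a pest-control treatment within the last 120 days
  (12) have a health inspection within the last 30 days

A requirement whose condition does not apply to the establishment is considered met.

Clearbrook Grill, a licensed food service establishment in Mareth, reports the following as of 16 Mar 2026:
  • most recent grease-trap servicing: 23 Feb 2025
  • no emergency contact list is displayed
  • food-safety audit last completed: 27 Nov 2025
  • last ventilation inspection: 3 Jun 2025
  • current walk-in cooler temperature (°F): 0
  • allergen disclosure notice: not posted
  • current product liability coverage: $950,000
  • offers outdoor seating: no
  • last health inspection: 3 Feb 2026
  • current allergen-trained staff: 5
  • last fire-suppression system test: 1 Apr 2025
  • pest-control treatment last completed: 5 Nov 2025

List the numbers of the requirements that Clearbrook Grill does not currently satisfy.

1. grease-trap servicing 386 days ago vs limit 365 → not met
2. allergen disclosure notice absent → not met
3. fire-suppression system test 349 days ago vs limit 365 → met
4. ventilation inspection 286 days ago vs limit 540 → met
5. condition 'offers outdoor seating' does not hold → requirement n/a → met
6. food-safety audit 109 days ago vs limit 120 → met
7. allergen-trained staff 5 ≥ 3 → met
8. product liability coverage $950,000 ≥ $950,000 → met
9. walk-in cooler temperature (°F) 0 ≤ 36 → met
10. emergency contact list absent → not met
11. pest-control treatment 131 days ago vs limit 120 → not met
12. health inspection 41 days ago vs limit 30 → not met
Not met: 1, 2, 10, 11, 12

1, 2, 10, 11, 12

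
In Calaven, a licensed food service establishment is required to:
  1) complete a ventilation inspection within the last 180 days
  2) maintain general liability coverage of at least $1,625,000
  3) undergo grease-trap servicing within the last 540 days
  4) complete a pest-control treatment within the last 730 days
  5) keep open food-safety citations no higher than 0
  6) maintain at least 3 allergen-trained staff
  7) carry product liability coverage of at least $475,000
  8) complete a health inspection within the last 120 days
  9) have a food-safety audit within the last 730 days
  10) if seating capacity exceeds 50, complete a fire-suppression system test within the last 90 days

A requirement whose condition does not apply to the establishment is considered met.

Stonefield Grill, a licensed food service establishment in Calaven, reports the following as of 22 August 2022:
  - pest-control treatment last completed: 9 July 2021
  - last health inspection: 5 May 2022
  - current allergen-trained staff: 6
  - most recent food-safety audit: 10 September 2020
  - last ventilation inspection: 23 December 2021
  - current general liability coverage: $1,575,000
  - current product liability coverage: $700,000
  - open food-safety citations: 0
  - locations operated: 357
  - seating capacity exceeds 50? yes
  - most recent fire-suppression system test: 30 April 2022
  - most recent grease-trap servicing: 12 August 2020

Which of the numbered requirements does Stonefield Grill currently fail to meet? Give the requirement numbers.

1, 2, 3, 10

1. ventilation inspection 242 days ago vs limit 180 → not met
2. general liability coverage $1,575,000 < $1,625,000 → not met
3. grease-trap servicing 740 days ago vs limit 540 → not met
4. pest-control treatment 409 days ago vs limit 730 → met
5. open food-safety citations 0 ≤ 0 → met
6. allergen-trained staff 6 ≥ 3 → met
7. product liability coverage $700,000 ≥ $475,000 → met
8. health inspection 109 days ago vs limit 120 → met
9. food-safety audit 711 days ago vs limit 730 → met
10. condition 'seating capacity exceeds 50' holds; fire-suppression system test 114 days ago vs limit 90 → not met
Not met: 1, 2, 3, 10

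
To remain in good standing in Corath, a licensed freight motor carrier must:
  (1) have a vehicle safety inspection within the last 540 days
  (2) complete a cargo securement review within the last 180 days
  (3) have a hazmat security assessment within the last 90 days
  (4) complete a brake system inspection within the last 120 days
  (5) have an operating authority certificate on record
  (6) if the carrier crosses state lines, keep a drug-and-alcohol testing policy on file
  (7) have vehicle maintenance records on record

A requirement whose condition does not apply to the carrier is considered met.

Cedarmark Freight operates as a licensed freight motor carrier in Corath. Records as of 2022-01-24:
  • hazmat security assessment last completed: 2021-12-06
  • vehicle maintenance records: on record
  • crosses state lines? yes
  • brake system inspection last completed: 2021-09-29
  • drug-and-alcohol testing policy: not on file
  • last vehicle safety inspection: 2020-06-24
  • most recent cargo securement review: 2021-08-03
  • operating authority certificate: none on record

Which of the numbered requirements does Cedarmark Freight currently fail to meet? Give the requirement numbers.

1. vehicle safety inspection 579 days ago vs limit 540 → not met
2. cargo securement review 174 days ago vs limit 180 → met
3. hazmat security assessment 49 days ago vs limit 90 → met
4. brake system inspection 117 days ago vs limit 120 → met
5. operating authority certificate absent → not met
6. condition 'crosses state lines' holds; drug-and-alcohol testing policy absent → not met
7. vehicle maintenance records present → met
Not met: 1, 5, 6

1, 5, 6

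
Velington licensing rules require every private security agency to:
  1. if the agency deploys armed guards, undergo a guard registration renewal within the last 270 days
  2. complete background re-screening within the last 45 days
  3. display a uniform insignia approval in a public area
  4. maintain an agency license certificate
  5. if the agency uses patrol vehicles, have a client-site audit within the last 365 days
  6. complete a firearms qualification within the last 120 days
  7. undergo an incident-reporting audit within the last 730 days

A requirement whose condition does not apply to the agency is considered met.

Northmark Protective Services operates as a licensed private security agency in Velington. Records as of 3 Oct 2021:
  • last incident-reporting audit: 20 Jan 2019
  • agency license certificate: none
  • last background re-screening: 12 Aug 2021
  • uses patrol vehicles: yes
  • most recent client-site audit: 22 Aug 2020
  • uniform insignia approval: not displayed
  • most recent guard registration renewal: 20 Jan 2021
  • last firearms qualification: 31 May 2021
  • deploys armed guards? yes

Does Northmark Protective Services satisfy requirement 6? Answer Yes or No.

No

6. firearms qualification 125 days ago vs limit 120 → not met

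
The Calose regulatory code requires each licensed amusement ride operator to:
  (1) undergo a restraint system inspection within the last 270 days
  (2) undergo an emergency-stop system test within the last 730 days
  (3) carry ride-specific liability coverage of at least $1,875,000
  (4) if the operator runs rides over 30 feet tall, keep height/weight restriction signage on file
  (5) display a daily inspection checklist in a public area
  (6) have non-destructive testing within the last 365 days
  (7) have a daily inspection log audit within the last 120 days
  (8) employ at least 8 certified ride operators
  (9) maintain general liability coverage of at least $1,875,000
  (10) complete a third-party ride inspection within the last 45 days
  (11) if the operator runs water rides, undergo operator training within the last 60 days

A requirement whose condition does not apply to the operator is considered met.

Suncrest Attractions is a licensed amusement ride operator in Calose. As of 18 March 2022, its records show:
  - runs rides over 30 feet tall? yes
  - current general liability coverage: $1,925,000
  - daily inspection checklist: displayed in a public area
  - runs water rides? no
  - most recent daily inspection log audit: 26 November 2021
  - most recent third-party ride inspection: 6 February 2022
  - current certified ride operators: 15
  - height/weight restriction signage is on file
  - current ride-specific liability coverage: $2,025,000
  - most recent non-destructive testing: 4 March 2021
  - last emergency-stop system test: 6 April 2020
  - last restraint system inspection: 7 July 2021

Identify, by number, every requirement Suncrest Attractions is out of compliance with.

6

1. restraint system inspection 254 days ago vs limit 270 → met
2. emergency-stop system test 711 days ago vs limit 730 → met
3. ride-specific liability coverage $2,025,000 ≥ $1,875,000 → met
4. condition 'runs rides over 30 feet tall' holds; height/weight restriction signage present → met
5. daily inspection checklist present → met
6. non-destructive testing 379 days ago vs limit 365 → not met
7. daily inspection log audit 112 days ago vs limit 120 → met
8. certified ride operators 15 ≥ 8 → met
9. general liability coverage $1,925,000 ≥ $1,875,000 → met
10. third-party ride inspection 40 days ago vs limit 45 → met
11. condition 'runs water rides' does not hold → requirement n/a → met
Not met: 6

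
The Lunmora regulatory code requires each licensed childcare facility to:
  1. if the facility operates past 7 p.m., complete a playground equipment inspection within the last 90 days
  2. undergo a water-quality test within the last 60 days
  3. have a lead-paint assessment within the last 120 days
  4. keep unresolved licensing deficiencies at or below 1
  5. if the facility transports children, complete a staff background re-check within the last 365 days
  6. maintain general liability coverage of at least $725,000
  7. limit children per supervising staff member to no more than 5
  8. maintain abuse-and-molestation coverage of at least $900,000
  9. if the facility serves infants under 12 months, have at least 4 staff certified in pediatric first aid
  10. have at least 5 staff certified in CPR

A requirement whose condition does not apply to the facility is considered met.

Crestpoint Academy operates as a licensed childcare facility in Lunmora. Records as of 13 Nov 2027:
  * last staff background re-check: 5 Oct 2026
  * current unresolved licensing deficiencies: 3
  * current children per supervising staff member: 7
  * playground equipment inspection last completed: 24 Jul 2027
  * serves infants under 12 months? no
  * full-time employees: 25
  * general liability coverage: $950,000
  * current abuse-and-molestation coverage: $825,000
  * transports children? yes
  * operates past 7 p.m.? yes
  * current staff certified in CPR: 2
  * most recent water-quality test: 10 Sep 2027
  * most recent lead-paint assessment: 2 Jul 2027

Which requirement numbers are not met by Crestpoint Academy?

1, 2, 3, 4, 5, 7, 8, 10

1. condition 'operates past 7 p.m.' holds; playground equipment inspection 112 days ago vs limit 90 → not met
2. water-quality test 64 days ago vs limit 60 → not met
3. lead-paint assessment 134 days ago vs limit 120 → not met
4. unresolved licensing deficiencies 3 > 1 → not met
5. condition 'transports children' holds; staff background re-check 404 days ago vs limit 365 → not met
6. general liability coverage $950,000 ≥ $725,000 → met
7. children per supervising staff member 7 > 5 → not met
8. abuse-and-molestation coverage $825,000 < $900,000 → not met
9. condition 'serves infants under 12 months' does not hold → requirement n/a → met
10. staff certified in CPR 2 < 5 → not met
Not met: 1, 2, 3, 4, 5, 7, 8, 10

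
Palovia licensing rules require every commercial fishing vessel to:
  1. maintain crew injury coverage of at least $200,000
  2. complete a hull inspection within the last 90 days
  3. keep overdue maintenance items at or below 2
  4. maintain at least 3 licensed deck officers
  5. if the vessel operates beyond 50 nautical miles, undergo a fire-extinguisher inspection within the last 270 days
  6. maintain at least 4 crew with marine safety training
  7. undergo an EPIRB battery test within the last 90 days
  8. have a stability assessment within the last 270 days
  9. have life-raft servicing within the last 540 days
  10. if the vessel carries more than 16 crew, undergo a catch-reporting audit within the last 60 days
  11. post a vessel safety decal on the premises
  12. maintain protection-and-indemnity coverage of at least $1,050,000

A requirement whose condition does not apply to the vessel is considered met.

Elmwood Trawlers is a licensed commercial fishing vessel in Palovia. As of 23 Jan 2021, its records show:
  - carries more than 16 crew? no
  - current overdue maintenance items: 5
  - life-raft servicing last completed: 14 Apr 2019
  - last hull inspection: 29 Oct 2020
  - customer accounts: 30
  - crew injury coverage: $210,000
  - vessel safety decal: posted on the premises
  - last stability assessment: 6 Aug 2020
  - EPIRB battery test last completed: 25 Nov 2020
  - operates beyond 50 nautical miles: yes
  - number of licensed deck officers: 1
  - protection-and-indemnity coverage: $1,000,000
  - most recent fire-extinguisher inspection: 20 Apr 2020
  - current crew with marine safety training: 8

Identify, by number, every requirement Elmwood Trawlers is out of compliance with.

1. crew injury coverage $210,000 ≥ $200,000 → met
2. hull inspection 86 days ago vs limit 90 → met
3. overdue maintenance items 5 > 2 → not met
4. licensed deck officers 1 < 3 → not met
5. condition 'operates beyond 50 nautical miles' holds; fire-extinguisher inspection 278 days ago vs limit 270 → not met
6. crew with marine safety training 8 ≥ 4 → met
7. EPIRB battery test 59 days ago vs limit 90 → met
8. stability assessment 170 days ago vs limit 270 → met
9. life-raft servicing 650 days ago vs limit 540 → not met
10. condition 'carries more than 16 crew' does not hold → requirement n/a → met
11. vessel safety decal present → met
12. protection-and-indemnity coverage $1,000,000 < $1,050,000 → not met
Not met: 3, 4, 5, 9, 12

3, 4, 5, 9, 12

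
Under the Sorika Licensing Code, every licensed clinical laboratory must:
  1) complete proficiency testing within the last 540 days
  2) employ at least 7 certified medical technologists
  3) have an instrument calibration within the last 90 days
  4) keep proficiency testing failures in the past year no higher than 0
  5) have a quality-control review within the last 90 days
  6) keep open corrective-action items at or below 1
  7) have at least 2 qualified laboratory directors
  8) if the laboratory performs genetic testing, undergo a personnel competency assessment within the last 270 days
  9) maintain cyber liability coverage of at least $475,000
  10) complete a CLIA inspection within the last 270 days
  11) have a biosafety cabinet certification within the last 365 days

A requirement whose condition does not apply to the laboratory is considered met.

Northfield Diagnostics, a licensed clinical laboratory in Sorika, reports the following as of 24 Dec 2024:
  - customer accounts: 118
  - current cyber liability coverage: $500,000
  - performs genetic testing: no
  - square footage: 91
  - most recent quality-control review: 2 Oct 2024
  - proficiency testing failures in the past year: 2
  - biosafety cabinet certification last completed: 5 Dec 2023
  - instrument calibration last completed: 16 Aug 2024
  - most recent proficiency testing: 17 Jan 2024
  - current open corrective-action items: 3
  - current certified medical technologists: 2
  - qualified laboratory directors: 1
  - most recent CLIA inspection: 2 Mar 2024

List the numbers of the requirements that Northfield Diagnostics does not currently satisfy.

2, 3, 4, 6, 7, 10, 11

1. proficiency testing 342 days ago vs limit 540 → met
2. certified medical technologists 2 < 7 → not met
3. instrument calibration 130 days ago vs limit 90 → not met
4. proficiency testing failures in the past year 2 > 0 → not met
5. quality-control review 83 days ago vs limit 90 → met
6. open corrective-action items 3 > 1 → not met
7. qualified laboratory directors 1 < 2 → not met
8. condition 'performs genetic testing' does not hold → requirement n/a → met
9. cyber liability coverage $500,000 ≥ $475,000 → met
10. CLIA inspection 297 days ago vs limit 270 → not met
11. biosafety cabinet certification 385 days ago vs limit 365 → not met
Not met: 2, 3, 4, 6, 7, 10, 11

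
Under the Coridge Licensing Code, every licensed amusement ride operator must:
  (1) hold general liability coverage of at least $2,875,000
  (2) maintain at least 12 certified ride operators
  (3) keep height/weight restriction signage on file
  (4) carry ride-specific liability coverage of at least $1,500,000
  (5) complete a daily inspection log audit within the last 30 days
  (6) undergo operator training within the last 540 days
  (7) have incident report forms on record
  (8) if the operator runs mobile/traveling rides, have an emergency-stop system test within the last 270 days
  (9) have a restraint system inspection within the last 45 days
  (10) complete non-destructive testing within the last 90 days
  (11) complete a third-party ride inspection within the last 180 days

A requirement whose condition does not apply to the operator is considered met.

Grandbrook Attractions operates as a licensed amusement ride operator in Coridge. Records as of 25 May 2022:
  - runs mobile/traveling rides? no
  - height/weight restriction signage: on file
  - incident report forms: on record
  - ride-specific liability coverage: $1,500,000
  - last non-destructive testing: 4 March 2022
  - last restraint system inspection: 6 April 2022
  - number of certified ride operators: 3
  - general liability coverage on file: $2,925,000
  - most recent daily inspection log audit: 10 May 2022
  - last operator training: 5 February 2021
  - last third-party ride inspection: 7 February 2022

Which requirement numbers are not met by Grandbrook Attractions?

2, 9

1. general liability coverage $2,925,000 ≥ $2,875,000 → met
2. certified ride operators 3 < 12 → not met
3. height/weight restriction signage present → met
4. ride-specific liability coverage $1,500,000 ≥ $1,500,000 → met
5. daily inspection log audit 15 days ago vs limit 30 → met
6. operator training 474 days ago vs limit 540 → met
7. incident report forms present → met
8. condition 'runs mobile/traveling rides' does not hold → requirement n/a → met
9. restraint system inspection 49 days ago vs limit 45 → not met
10. non-destructive testing 82 days ago vs limit 90 → met
11. third-party ride inspection 107 days ago vs limit 180 → met
Not met: 2, 9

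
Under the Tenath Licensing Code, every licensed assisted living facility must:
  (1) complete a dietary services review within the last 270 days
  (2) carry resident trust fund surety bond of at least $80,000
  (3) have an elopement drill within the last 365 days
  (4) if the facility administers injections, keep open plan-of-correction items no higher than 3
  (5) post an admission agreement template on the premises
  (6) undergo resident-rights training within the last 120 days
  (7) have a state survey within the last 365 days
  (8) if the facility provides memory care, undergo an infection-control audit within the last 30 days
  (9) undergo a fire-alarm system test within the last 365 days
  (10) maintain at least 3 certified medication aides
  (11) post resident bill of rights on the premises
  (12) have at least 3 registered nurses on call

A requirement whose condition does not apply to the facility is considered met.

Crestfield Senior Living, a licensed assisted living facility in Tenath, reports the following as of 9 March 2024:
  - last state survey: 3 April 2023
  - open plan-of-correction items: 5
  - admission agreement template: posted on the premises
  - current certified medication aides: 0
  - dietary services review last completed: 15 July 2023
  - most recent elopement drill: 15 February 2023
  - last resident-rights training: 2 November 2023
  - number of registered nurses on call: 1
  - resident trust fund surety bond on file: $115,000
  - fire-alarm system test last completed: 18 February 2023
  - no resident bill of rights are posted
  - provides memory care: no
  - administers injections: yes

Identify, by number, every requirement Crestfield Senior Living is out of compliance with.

3, 4, 6, 9, 10, 11, 12

1. dietary services review 238 days ago vs limit 270 → met
2. resident trust fund surety bond $115,000 ≥ $80,000 → met
3. elopement drill 388 days ago vs limit 365 → not met
4. condition 'administers injections' holds; open plan-of-correction items 5 > 3 → not met
5. admission agreement template present → met
6. resident-rights training 128 days ago vs limit 120 → not met
7. state survey 341 days ago vs limit 365 → met
8. condition 'provides memory care' does not hold → requirement n/a → met
9. fire-alarm system test 385 days ago vs limit 365 → not met
10. certified medication aides 0 < 3 → not met
11. resident bill of rights absent → not met
12. registered nurses on call 1 < 3 → not met
Not met: 3, 4, 6, 9, 10, 11, 12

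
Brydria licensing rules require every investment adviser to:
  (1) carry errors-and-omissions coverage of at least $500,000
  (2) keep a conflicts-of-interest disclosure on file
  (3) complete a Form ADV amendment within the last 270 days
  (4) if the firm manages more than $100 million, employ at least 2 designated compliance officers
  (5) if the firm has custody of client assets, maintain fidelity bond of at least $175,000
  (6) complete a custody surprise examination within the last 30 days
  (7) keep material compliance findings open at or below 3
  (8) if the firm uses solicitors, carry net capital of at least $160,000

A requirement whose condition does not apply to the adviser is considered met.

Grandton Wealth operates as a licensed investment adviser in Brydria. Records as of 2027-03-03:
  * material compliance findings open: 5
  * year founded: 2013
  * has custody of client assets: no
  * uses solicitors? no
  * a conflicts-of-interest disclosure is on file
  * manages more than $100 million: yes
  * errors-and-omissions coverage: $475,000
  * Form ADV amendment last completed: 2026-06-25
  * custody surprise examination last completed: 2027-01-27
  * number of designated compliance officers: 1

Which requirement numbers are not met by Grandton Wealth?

1, 4, 6, 7

1. errors-and-omissions coverage $475,000 < $500,000 → not met
2. conflicts-of-interest disclosure present → met
3. Form ADV amendment 251 days ago vs limit 270 → met
4. condition 'manages more than $100 million' holds; designated compliance officers 1 < 2 → not met
5. condition 'has custody of client assets' does not hold → requirement n/a → met
6. custody surprise examination 35 days ago vs limit 30 → not met
7. material compliance findings open 5 > 3 → not met
8. condition 'uses solicitors' does not hold → requirement n/a → met
Not met: 1, 4, 6, 7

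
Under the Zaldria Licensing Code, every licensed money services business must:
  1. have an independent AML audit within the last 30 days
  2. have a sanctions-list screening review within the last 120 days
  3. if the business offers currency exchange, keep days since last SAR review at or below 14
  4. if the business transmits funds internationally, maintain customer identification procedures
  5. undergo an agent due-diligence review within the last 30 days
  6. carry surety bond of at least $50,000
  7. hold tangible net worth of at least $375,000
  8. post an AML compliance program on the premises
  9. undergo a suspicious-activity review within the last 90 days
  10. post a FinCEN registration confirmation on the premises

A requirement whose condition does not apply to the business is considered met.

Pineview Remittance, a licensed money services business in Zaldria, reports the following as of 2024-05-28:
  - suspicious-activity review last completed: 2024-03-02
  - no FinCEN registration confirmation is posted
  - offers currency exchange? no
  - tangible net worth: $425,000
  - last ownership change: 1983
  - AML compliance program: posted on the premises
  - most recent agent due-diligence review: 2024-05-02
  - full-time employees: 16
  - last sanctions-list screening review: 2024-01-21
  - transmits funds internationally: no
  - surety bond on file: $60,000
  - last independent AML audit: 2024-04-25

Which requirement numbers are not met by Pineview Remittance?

1. independent AML audit 33 days ago vs limit 30 → not met
2. sanctions-list screening review 128 days ago vs limit 120 → not met
3. condition 'offers currency exchange' does not hold → requirement n/a → met
4. condition 'transmits funds internationally' does not hold → requirement n/a → met
5. agent due-diligence review 26 days ago vs limit 30 → met
6. surety bond $60,000 ≥ $50,000 → met
7. tangible net worth $425,000 ≥ $375,000 → met
8. AML compliance program present → met
9. suspicious-activity review 87 days ago vs limit 90 → met
10. FinCEN registration confirmation absent → not met
Not met: 1, 2, 10

1, 2, 10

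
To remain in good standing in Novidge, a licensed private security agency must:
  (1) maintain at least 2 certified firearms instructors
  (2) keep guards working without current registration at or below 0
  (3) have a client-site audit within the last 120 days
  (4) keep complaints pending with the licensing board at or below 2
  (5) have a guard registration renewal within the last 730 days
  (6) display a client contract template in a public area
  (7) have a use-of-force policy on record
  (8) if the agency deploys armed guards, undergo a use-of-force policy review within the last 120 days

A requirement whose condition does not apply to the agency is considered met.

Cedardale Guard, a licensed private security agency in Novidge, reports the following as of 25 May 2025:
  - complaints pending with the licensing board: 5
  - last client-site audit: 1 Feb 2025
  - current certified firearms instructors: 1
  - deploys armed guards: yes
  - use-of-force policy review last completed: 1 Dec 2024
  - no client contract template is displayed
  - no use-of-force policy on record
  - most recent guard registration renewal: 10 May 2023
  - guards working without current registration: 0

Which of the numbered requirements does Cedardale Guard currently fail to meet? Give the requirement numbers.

1, 4, 5, 6, 7, 8

1. certified firearms instructors 1 < 2 → not met
2. guards working without current registration 0 ≤ 0 → met
3. client-site audit 113 days ago vs limit 120 → met
4. complaints pending with the licensing board 5 > 2 → not met
5. guard registration renewal 746 days ago vs limit 730 → not met
6. client contract template absent → not met
7. use-of-force policy absent → not met
8. condition 'deploys armed guards' holds; use-of-force policy review 175 days ago vs limit 120 → not met
Not met: 1, 4, 5, 6, 7, 8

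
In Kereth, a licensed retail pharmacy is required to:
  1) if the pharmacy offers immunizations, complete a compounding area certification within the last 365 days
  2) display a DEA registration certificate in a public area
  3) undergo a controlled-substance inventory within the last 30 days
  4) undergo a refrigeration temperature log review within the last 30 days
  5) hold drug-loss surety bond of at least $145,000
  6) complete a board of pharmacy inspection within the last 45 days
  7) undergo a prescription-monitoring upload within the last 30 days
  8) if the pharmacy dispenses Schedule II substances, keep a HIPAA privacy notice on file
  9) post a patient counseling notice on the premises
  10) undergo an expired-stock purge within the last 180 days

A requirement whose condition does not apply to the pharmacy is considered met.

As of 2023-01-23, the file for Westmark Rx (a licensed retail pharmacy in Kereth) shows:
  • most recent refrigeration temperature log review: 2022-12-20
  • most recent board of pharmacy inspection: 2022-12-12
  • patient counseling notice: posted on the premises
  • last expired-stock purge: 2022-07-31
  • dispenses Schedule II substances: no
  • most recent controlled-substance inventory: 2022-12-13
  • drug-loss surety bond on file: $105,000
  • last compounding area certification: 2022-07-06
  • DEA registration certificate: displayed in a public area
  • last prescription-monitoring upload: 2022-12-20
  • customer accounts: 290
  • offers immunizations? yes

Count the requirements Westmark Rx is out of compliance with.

1. condition 'offers immunizations' holds; compounding area certification 201 days ago vs limit 365 → met
2. DEA registration certificate present → met
3. controlled-substance inventory 41 days ago vs limit 30 → not met
4. refrigeration temperature log review 34 days ago vs limit 30 → not met
5. drug-loss surety bond $105,000 < $145,000 → not met
6. board of pharmacy inspection 42 days ago vs limit 45 → met
7. prescription-monitoring upload 34 days ago vs limit 30 → not met
8. condition 'dispenses Schedule II substances' does not hold → requirement n/a → met
9. patient counseling notice present → met
10. expired-stock purge 176 days ago vs limit 180 → met
Not met: 4 of 10

4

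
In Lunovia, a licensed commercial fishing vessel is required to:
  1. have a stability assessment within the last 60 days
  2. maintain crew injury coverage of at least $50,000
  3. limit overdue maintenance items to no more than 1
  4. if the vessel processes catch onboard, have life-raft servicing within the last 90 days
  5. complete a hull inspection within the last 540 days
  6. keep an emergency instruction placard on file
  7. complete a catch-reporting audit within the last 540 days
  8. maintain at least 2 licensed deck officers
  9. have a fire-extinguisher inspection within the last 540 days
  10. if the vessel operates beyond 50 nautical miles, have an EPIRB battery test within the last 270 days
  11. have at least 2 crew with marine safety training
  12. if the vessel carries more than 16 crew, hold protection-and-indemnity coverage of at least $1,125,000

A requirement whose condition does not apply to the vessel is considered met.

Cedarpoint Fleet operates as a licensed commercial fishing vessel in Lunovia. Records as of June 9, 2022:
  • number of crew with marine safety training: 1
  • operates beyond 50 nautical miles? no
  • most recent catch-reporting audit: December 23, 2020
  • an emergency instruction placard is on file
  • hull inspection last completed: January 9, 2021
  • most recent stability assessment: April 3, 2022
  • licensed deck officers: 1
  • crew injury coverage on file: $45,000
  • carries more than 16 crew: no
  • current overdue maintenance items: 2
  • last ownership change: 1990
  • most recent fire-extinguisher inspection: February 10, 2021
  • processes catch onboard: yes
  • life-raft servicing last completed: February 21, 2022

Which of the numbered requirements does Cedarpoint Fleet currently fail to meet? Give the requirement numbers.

1, 2, 3, 4, 8, 11

1. stability assessment 67 days ago vs limit 60 → not met
2. crew injury coverage $45,000 < $50,000 → not met
3. overdue maintenance items 2 > 1 → not met
4. condition 'processes catch onboard' holds; life-raft servicing 108 days ago vs limit 90 → not met
5. hull inspection 516 days ago vs limit 540 → met
6. emergency instruction placard present → met
7. catch-reporting audit 533 days ago vs limit 540 → met
8. licensed deck officers 1 < 2 → not met
9. fire-extinguisher inspection 484 days ago vs limit 540 → met
10. condition 'operates beyond 50 nautical miles' does not hold → requirement n/a → met
11. crew with marine safety training 1 < 2 → not met
12. condition 'carries more than 16 crew' does not hold → requirement n/a → met
Not met: 1, 2, 3, 4, 8, 11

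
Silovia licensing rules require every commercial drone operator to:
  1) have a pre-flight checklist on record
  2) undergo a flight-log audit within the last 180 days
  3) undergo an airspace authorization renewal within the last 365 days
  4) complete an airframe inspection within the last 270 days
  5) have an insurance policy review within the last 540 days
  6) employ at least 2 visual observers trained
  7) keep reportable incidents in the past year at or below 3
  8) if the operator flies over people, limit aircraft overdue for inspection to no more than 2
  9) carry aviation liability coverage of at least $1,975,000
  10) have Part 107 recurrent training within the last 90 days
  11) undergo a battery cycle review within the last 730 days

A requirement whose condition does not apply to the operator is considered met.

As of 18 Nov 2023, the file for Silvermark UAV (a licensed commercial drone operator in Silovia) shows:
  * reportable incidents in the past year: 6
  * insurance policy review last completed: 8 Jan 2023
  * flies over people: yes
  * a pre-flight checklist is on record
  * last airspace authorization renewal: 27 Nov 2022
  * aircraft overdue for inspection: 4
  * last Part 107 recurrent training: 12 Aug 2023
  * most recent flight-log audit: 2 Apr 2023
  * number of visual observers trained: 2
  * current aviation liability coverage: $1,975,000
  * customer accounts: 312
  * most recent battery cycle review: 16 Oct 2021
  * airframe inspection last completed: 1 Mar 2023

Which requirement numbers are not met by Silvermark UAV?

2, 7, 8, 10, 11

1. pre-flight checklist present → met
2. flight-log audit 230 days ago vs limit 180 → not met
3. airspace authorization renewal 356 days ago vs limit 365 → met
4. airframe inspection 262 days ago vs limit 270 → met
5. insurance policy review 314 days ago vs limit 540 → met
6. visual observers trained 2 ≥ 2 → met
7. reportable incidents in the past year 6 > 3 → not met
8. condition 'flies over people' holds; aircraft overdue for inspection 4 > 2 → not met
9. aviation liability coverage $1,975,000 ≥ $1,975,000 → met
10. Part 107 recurrent training 98 days ago vs limit 90 → not met
11. battery cycle review 763 days ago vs limit 730 → not met
Not met: 2, 7, 8, 10, 11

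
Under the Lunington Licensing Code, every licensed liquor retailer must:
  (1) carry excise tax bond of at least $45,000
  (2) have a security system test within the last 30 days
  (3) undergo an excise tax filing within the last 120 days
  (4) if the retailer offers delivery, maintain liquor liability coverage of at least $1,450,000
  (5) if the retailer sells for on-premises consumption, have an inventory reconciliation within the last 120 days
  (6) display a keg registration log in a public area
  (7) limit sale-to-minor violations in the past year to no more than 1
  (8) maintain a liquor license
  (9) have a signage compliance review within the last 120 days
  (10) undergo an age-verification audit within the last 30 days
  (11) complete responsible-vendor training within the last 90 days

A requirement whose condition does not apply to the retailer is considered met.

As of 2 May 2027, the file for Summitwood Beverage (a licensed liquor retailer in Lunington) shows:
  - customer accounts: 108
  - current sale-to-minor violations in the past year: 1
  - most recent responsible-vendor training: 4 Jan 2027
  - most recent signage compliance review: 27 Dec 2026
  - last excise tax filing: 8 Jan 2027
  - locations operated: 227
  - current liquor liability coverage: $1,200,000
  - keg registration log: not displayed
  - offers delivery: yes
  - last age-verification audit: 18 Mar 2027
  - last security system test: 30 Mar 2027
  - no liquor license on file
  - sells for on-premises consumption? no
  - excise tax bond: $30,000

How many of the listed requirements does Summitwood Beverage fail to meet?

8

1. excise tax bond $30,000 < $45,000 → not met
2. security system test 33 days ago vs limit 30 → not met
3. excise tax filing 114 days ago vs limit 120 → met
4. condition 'offers delivery' holds; liquor liability coverage $1,200,000 < $1,450,000 → not met
5. condition 'sells for on-premises consumption' does not hold → requirement n/a → met
6. keg registration log absent → not met
7. sale-to-minor violations in the past year 1 ≤ 1 → met
8. liquor license absent → not met
9. signage compliance review 126 days ago vs limit 120 → not met
10. age-verification audit 45 days ago vs limit 30 → not met
11. responsible-vendor training 118 days ago vs limit 90 → not met
Not met: 8 of 11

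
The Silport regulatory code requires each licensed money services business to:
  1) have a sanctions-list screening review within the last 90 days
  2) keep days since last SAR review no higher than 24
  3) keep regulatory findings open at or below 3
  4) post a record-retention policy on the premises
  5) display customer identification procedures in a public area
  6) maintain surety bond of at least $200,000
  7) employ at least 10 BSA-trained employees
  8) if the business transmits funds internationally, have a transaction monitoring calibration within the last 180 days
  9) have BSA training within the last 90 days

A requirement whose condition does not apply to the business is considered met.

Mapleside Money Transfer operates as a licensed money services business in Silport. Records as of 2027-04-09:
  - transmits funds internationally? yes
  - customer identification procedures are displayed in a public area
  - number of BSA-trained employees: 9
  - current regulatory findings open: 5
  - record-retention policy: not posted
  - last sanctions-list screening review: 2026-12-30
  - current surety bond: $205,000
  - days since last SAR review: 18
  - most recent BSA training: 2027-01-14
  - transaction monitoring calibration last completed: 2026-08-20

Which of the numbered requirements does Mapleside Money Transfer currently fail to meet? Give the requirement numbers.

1. sanctions-list screening review 100 days ago vs limit 90 → not met
2. days since last SAR review 18 ≤ 24 → met
3. regulatory findings open 5 > 3 → not met
4. record-retention policy absent → not met
5. customer identification procedures present → met
6. surety bond $205,000 ≥ $200,000 → met
7. BSA-trained employees 9 < 10 → not met
8. condition 'transmits funds internationally' holds; transaction monitoring calibration 232 days ago vs limit 180 → not met
9. BSA training 85 days ago vs limit 90 → met
Not met: 1, 3, 4, 7, 8

1, 3, 4, 7, 8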